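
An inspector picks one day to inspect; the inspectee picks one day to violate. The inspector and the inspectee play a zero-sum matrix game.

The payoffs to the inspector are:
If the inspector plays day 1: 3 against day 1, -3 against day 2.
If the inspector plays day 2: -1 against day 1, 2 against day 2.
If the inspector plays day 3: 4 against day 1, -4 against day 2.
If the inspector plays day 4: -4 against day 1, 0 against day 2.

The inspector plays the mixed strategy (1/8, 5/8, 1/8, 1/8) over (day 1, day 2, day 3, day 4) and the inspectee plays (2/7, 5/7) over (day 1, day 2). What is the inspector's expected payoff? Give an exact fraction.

11/56

Against (2/7, 5/7), each row's expected payoff is day 1: -9/7; day 2: 8/7; day 3: -12/7; day 4: -8/7.
Taking the (1/8, 5/8, 1/8, 1/8)-weighted average: (1/8)·(-9/7) + (5/8)·(8/7) + (1/8)·(-12/7) + (1/8)·(-8/7) = 11/56.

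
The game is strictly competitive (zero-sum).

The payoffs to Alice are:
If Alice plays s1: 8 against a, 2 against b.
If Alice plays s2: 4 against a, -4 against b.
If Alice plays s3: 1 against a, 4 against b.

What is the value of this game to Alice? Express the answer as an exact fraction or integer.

10/3

Row s2 is strictly dominated by row s1, so Alice never plays it.
The remaining 2×2 game on (s1, s3) × (a, b) has no saddle point. Let Alice play s1 with probability p; indifference gives 8p + (1−p) = 2p + 4(1−p), so p = 1/3.
Similarly Bob's optimal q on a is 2/9, and the value is 8·(2/9) + (2)·(7/9) = 10/3.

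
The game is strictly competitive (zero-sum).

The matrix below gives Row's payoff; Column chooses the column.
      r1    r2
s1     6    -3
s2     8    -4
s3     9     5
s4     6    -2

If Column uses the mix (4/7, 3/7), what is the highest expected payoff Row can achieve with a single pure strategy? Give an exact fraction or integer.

s1: (6)·(4/7) + (-3)·(3/7) = 15/7.
s2: (8)·(4/7) + (-4)·(3/7) = 20/7.
s3: (9)·(4/7) + (5)·(3/7) = 51/7.
s4: (6)·(4/7) + (-2)·(3/7) = 18/7.
The best pure response is s3 with expected payoff 51/7.

51/7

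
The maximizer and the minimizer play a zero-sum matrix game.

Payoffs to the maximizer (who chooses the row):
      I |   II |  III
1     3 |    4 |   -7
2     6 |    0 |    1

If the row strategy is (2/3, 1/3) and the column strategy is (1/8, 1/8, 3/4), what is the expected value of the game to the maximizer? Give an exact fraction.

-29/12

Against (1/8, 1/8, 3/4), each row's expected payoff is 1: -35/8; 2: 3/2.
Taking the (2/3, 1/3)-weighted average: (2/3)·(-35/8) + (1/3)·(3/2) = -29/12.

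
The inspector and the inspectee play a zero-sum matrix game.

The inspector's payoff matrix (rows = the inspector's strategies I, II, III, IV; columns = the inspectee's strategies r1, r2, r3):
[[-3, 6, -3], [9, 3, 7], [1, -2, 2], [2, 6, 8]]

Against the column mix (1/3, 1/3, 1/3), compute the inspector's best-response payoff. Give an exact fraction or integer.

19/3

I: (-3)·(1/3) + (6)·(1/3) + (-3)·(1/3) = 0.
II: (9)·(1/3) + (3)·(1/3) + (7)·(1/3) = 19/3.
III: (1)·(1/3) + (-2)·(1/3) + (2)·(1/3) = 1/3.
IV: (2)·(1/3) + (6)·(1/3) + (8)·(1/3) = 16/3.
The best pure response is II with expected payoff 19/3.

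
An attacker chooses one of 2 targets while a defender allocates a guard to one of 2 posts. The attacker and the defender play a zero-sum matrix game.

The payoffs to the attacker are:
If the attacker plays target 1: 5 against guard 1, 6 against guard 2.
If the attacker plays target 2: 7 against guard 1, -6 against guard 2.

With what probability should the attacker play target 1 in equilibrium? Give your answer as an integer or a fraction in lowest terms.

Row minima are 5 and -6, so the attacker's maximin is 5; column maxima are 7 and 6, so the defender's minimax is 6. These differ, so the equilibrium is in mixed strategies.
Let the attacker play target 1 with probability p. The defender is indifferent when 5p + 7(1−p) = 6p − 6(1−p), giving p = 13/14.

13/14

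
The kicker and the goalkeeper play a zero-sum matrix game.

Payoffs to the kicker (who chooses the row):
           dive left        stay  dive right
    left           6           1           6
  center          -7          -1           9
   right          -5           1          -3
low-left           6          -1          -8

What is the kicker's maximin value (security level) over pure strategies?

1

The worst-case payoff for each row is left: 1, center: -7, right: -5, low-left: -8.
The best of these is 1.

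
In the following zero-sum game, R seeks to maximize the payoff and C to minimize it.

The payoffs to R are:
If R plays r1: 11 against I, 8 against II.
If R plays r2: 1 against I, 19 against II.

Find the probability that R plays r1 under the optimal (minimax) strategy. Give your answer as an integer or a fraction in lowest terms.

Row minima are 8 and 1, so R's maximin is 8; column maxima are 11 and 19, so C's minimax is 11. These differ, so the equilibrium is in mixed strategies.
Let R play r1 with probability p. C is indifferent when 11p + (1−p) = 8p + 19(1−p), giving p = 6/7.

6/7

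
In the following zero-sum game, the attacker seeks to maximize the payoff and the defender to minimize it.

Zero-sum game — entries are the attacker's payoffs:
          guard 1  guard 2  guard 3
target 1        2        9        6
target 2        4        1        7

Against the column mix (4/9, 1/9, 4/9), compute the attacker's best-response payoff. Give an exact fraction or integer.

5

target 1: (2)·(4/9) + (9)·(1/9) + (6)·(4/9) = 41/9.
target 2: (4)·(4/9) + (1)·(1/9) + (7)·(4/9) = 5.
The best pure response is target 2 with expected payoff 5.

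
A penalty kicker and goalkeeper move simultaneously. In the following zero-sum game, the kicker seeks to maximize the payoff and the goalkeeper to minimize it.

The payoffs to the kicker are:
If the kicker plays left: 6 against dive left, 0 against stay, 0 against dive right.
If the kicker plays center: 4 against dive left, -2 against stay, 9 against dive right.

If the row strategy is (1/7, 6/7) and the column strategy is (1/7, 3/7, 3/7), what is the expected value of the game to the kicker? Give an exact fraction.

156/49

Against (1/7, 3/7, 3/7), each row's expected payoff is left: 6/7; center: 25/7.
Taking the (1/7, 6/7)-weighted average: (1/7)·(6/7) + (6/7)·(25/7) = 156/49.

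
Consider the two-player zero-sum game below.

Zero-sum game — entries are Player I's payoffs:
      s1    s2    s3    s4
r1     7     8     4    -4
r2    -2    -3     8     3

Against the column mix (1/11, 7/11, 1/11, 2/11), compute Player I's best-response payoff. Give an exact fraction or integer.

r1: (7)·(1/11) + (8)·(7/11) + (4)·(1/11) + (-4)·(2/11) = 59/11.
r2: (-2)·(1/11) + (-3)·(7/11) + (8)·(1/11) + (3)·(2/11) = -9/11.
The best pure response is r1 with expected payoff 59/11.

59/11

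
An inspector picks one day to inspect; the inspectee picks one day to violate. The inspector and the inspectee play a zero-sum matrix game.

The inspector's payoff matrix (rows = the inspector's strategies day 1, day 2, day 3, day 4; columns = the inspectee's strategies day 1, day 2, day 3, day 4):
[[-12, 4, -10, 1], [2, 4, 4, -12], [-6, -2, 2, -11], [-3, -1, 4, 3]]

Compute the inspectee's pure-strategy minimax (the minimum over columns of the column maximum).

2

The worst case (largest entry) in each column is day 1: 2, day 2: 4, day 3: 4, day 4: 3.
The best (smallest) of these is 2.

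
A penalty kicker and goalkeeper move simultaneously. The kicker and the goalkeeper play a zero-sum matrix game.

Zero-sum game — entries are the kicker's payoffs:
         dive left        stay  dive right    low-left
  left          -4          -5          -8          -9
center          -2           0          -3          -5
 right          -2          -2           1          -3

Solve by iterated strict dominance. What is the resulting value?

Column stay is strictly dominated by low-left for the goalkeeper (-9<-5, -5<0, -3<-2); eliminate stay.
Row left is strictly dominated by row center (-2>-4, -3>-8, -5>-9); eliminate left.
Column dive right is strictly dominated by low-left for the goalkeeper (-5<-3, -3<1); eliminate dive right.
Column dive left is strictly dominated by low-left for the goalkeeper (-5<-2, -3<-2); eliminate dive left.
Row center is strictly dominated by row right (-3>-5); eliminate center.
Only (right, low-left) remains, with payoff -3.

-3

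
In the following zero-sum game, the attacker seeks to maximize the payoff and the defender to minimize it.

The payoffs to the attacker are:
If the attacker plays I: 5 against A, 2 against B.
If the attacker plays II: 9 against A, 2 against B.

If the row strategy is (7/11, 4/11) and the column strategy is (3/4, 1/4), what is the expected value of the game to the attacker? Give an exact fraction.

Against (3/4, 1/4), each row's expected payoff is I: 17/4; II: 29/4.
Taking the (7/11, 4/11)-weighted average: (7/11)·(17/4) + (4/11)·(29/4) = 235/44.

235/44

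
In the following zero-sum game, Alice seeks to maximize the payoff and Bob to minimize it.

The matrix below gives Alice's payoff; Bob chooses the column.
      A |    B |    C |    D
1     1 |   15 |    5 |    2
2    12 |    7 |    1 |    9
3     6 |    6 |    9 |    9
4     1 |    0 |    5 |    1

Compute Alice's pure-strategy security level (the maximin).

6

The worst-case payoff for each row is 1: 1, 2: 1, 3: 6, 4: 0.
The best of these is 6.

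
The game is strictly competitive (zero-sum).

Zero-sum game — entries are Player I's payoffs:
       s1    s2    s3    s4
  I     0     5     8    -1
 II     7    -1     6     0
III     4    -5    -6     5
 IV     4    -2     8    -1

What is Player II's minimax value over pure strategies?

The worst case (largest entry) in each column is s1: 7, s2: 5, s3: 8, s4: 5.
The best (smallest) of these is 5.

5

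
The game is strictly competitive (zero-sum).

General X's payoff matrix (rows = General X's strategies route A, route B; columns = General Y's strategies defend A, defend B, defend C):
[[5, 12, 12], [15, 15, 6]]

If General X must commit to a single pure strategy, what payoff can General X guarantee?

6

The worst-case payoff for each row is route A: 5, route B: 6.
The best of these is 6.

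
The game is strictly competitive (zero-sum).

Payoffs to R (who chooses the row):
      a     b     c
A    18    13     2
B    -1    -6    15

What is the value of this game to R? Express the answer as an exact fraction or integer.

Column a is strictly dominated by b for C (it gives R more in every row).
The remaining 2×2 game on (A, B) × (b, c) has no saddle point. Let R play A with probability p; indifference gives 13p − 6(1−p) = 2p + 15(1−p), so p = 21/32.
Similarly C's optimal q on b is 13/32, and the value is 13·(13/32) + (2)·(19/32) = 207/32.

207/32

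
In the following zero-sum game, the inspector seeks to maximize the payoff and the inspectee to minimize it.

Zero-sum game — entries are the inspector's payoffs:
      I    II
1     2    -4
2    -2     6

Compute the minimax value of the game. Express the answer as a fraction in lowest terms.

Row minima are -4 and -2, so the inspector's maximin is -2; column maxima are 2 and 6, so the inspectee's minimax is 2. These differ, so the equilibrium is in mixed strategies.
Let the inspector play 1 with probability p. The inspectee is indifferent when 2p − 2(1−p) = −4p + 6(1−p), giving p = 4/7.
Let the inspectee play I with probability q. The inspector is indifferent when 2q − 4(1−q) = −2q + 6(1−q), giving q = 5/7.
The value is 2·(5/7) + (-4)·(2/7) = 2/7.

2/7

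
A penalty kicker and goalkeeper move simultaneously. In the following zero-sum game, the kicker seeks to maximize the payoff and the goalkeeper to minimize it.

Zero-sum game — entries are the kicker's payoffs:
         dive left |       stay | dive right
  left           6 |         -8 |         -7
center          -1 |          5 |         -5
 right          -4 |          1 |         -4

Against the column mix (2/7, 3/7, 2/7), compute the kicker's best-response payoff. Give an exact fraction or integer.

left: (6)·(2/7) + (-8)·(3/7) + (-7)·(2/7) = -26/7.
center: (-1)·(2/7) + (5)·(3/7) + (-5)·(2/7) = 3/7.
right: (-4)·(2/7) + (1)·(3/7) + (-4)·(2/7) = -13/7.
The best pure response is center with expected payoff 3/7.

3/7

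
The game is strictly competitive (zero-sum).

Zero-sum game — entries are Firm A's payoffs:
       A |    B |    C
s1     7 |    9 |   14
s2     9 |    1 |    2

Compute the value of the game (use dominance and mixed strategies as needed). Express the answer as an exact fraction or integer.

37/5

Column C is strictly dominated by B for Firm B (it gives Firm A more in every row).
The remaining 2×2 game on (s1, s2) × (A, B) has no saddle point. Let Firm A play s1 with probability p; indifference gives 7p + 9(1−p) = 9p + (1−p), so p = 4/5.
Similarly Firm B's optimal q on A is 4/5, and the value is 7·(4/5) + (9)·(1/5) = 37/5.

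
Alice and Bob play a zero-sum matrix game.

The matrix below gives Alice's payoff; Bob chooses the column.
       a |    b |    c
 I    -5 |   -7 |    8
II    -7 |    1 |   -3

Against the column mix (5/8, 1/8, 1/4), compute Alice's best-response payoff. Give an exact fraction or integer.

-2

I: (-5)·(5/8) + (-7)·(1/8) + (8)·(1/4) = -2.
II: (-7)·(5/8) + (1)·(1/8) + (-3)·(1/4) = -5.
The best pure response is I with expected payoff -2.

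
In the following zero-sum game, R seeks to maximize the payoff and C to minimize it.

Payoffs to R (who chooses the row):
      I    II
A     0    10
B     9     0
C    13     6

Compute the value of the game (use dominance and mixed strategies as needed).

130/17

Row B is strictly dominated by row C, so R never plays it.
The remaining 2×2 game on (A, C) × (I, II) has no saddle point. Let R play A with probability p; indifference gives 13(1−p) = 10p + 6(1−p), so p = 7/17.
Similarly C's optimal q on I is 4/17, and the value is 0·(4/17) + (10)·(13/17) = 130/17.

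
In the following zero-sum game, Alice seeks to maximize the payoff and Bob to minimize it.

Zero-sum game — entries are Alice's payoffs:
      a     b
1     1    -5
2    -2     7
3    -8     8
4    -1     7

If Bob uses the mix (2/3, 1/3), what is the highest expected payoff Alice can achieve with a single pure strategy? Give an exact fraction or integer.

1: (1)·(2/3) + (-5)·(1/3) = -1.
2: (-2)·(2/3) + (7)·(1/3) = 1.
3: (-8)·(2/3) + (8)·(1/3) = -8/3.
4: (-1)·(2/3) + (7)·(1/3) = 5/3.
The best pure response is 4 with expected payoff 5/3.

5/3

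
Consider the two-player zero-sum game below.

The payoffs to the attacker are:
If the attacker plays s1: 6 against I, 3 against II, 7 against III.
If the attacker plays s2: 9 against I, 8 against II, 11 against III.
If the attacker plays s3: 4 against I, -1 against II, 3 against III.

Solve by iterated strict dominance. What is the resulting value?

Column III is strictly dominated by II for the defender (3<7, 8<11, -1<3); eliminate III.
Row s3 is strictly dominated by row s1 (6>4, 3>-1); eliminate s3.
Row s1 is strictly dominated by row s2 (9>6, 8>3); eliminate s1.
Column I is strictly dominated by II for the defender (8<9); eliminate I.
Only (s2, II) remains, with payoff 8.

8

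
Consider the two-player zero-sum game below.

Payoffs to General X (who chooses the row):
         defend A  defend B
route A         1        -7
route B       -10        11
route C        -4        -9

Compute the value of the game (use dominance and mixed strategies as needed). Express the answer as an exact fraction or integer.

-59/29

Row route C is strictly dominated by row route A, so General X never plays it.
The remaining 2×2 game on (route A, route B) × (defend A, defend B) has no saddle point. Let General X play route A with probability p; indifference gives p − 10(1−p) = −7p + 11(1−p), so p = 21/29.
Similarly General Y's optimal q on defend A is 18/29, and the value is 1·(18/29) + (-7)·(11/29) = -59/29.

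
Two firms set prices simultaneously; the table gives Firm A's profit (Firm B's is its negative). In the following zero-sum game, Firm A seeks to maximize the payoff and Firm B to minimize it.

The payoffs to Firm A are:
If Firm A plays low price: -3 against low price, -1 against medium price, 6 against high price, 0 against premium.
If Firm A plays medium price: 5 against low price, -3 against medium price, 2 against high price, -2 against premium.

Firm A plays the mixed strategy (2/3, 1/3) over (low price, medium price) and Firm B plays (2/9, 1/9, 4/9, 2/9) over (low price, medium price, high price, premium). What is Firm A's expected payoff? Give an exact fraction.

Against (2/9, 1/9, 4/9, 2/9), each row's expected payoff is low price: 17/9; medium price: 11/9.
Taking the (2/3, 1/3)-weighted average: (2/3)·(17/9) + (1/3)·(11/9) = 5/3.

5/3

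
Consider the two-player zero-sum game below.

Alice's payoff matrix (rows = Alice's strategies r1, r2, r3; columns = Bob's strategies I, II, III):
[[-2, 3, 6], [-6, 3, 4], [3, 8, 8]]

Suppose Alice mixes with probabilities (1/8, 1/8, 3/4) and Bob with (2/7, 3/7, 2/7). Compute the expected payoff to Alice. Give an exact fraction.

Against (2/7, 3/7, 2/7), each row's expected payoff is r1: 17/7; r2: 5/7; r3: 46/7.
Taking the (1/8, 1/8, 3/4)-weighted average: (1/8)·(17/7) + (1/8)·(5/7) + (3/4)·(46/7) = 149/28.

149/28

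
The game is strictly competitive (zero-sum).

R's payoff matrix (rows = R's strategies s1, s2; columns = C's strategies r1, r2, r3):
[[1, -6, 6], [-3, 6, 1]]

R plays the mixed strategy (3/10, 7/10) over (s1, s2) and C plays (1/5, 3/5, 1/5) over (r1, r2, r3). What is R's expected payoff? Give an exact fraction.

Against (1/5, 3/5, 1/5), each row's expected payoff is s1: -11/5; s2: 16/5.
Taking the (3/10, 7/10)-weighted average: (3/10)·(-11/5) + (7/10)·(16/5) = 79/50.

79/50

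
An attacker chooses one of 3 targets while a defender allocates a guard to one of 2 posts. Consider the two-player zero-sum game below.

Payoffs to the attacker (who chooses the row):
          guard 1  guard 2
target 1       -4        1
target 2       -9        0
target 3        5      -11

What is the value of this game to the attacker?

Row target 2 is strictly dominated by row target 1, so the attacker never plays it.
The remaining 2×2 game on (target 1, target 3) × (guard 1, guard 2) has no saddle point. Let the attacker play target 1 with probability p; indifference gives −4p + 5(1−p) = p − 11(1−p), so p = 16/21.
Similarly the defender's optimal q on guard 1 is 4/7, and the value is -4·(4/7) + (1)·(3/7) = -13/7.

-13/7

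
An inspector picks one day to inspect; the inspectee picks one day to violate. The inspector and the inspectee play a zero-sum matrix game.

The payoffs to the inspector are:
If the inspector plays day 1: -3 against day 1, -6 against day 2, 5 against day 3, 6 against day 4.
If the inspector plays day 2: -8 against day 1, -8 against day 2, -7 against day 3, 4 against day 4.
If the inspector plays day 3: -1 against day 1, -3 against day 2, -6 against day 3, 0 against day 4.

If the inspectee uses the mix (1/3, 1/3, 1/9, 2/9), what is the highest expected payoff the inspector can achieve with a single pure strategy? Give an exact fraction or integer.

-10/9

day 1: (-3)·(1/3) + (-6)·(1/3) + (5)·(1/9) + (6)·(2/9) = -10/9.
day 2: (-8)·(1/3) + (-8)·(1/3) + (-7)·(1/9) + (4)·(2/9) = -47/9.
day 3: (-1)·(1/3) + (-3)·(1/3) + (-6)·(1/9) + (0)·(2/9) = -2.
The best pure response is day 1 with expected payoff -10/9.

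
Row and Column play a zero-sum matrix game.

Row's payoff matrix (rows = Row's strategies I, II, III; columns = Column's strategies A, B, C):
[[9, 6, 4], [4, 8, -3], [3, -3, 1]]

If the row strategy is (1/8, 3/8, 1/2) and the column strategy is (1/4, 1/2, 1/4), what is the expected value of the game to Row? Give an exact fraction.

17/8

Against (1/4, 1/2, 1/4), each row's expected payoff is I: 25/4; II: 17/4; III: -1/2.
Taking the (1/8, 3/8, 1/2)-weighted average: (1/8)·(25/4) + (3/8)·(17/4) + (1/2)·(-1/2) = 17/8.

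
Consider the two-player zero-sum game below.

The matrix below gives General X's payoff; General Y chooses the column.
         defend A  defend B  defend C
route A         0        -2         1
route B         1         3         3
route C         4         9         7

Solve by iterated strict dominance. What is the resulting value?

4

Column defend C is strictly dominated by defend A for General Y (0<1, 1<3, 4<7); eliminate defend C.
Row route B is strictly dominated by row route C (4>1, 9>3); eliminate route B.
Row route A is strictly dominated by row route C (4>0, 9>-2); eliminate route A.
Column defend B is strictly dominated by defend A for General Y (4<9); eliminate defend B.
Only (route C, defend A) remains, with payoff 4.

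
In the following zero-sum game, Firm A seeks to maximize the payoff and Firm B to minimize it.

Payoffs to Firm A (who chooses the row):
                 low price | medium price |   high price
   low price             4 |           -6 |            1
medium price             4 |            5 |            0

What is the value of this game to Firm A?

5/12

Column low price is strictly dominated by high price for Firm B (it gives Firm A more in every row).
The remaining 2×2 game on (low price, medium price) × (medium price, high price) has no saddle point. Let Firm A play low price with probability p; indifference gives −6p + 5(1−p) = p, so p = 5/12.
Similarly Firm B's optimal q on medium price is 1/12, and the value is -6·(1/12) + (1)·(11/12) = 5/12.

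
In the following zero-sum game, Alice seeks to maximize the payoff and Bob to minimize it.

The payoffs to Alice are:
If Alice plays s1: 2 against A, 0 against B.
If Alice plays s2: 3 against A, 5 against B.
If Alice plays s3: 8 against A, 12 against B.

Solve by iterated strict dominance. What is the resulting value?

Row s2 is strictly dominated by row s3 (8>3, 12>5); eliminate s2.
Row s1 is strictly dominated by row s3 (8>2, 12>0); eliminate s1.
Column B is strictly dominated by A for Bob (8<12); eliminate B.
Only (s3, A) remains, with payoff 8.

8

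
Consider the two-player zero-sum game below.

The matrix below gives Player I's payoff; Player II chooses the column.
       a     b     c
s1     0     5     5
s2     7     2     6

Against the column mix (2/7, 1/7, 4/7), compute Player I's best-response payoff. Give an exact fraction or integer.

s1: (0)·(2/7) + (5)·(1/7) + (5)·(4/7) = 25/7.
s2: (7)·(2/7) + (2)·(1/7) + (6)·(4/7) = 40/7.
The best pure response is s2 with expected payoff 40/7.

40/7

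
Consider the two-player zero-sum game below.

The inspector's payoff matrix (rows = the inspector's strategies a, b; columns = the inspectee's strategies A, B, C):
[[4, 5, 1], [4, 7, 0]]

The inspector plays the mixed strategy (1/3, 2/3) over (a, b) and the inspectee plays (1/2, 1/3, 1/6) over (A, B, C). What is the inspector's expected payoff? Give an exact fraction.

25/6

Against (1/2, 1/3, 1/6), each row's expected payoff is a: 23/6; b: 13/3.
Taking the (1/3, 2/3)-weighted average: (1/3)·(23/6) + (2/3)·(13/3) = 25/6.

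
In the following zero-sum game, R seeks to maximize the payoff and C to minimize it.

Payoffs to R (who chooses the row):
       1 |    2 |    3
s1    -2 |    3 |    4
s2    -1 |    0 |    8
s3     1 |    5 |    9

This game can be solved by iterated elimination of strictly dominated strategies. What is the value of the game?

Column 3 is strictly dominated by 1 for C (-2<4, -1<8, 1<9); eliminate 3.
Column 2 is strictly dominated by 1 for C (-2<3, -1<0, 1<5); eliminate 2.
Row s1 is strictly dominated by row s2 (-1>-2); eliminate s1.
Row s2 is strictly dominated by row s3 (1>-1); eliminate s2.
Only (s3, 1) remains, with payoff 1.

1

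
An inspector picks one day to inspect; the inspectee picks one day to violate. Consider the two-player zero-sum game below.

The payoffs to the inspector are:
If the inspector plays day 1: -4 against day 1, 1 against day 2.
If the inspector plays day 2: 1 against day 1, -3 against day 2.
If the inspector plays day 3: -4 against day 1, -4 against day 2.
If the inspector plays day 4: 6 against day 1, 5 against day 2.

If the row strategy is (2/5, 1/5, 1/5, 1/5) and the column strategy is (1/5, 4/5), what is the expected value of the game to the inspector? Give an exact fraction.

-1/5

Against (1/5, 4/5), each row's expected payoff is day 1: 0; day 2: -11/5; day 3: -4; day 4: 26/5.
Taking the (2/5, 1/5, 1/5, 1/5)-weighted average: (2/5)·(0) + (1/5)·(-11/5) + (1/5)·(-4) + (1/5)·(26/5) = -1/5.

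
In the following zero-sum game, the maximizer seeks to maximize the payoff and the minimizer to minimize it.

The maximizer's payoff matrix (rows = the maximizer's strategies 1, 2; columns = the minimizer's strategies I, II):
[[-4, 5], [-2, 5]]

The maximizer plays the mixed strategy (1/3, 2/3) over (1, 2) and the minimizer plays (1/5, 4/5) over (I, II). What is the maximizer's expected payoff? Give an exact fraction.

Against (1/5, 4/5), each row's expected payoff is 1: 16/5; 2: 18/5.
Taking the (1/3, 2/3)-weighted average: (1/3)·(16/5) + (2/3)·(18/5) = 52/15.

52/15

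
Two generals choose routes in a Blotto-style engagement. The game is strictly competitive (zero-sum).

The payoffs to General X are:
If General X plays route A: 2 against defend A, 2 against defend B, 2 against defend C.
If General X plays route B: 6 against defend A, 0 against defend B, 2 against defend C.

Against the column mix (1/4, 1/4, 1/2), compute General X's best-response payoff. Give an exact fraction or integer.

route A: (2)·(1/4) + (2)·(1/4) + (2)·(1/2) = 2.
route B: (6)·(1/4) + (0)·(1/4) + (2)·(1/2) = 5/2.
The best pure response is route B with expected payoff 5/2.

5/2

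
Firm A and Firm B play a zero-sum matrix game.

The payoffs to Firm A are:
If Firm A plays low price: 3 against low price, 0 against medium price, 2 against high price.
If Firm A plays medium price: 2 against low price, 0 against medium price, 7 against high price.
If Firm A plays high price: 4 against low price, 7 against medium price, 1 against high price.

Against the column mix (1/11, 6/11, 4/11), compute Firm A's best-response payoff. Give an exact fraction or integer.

50/11

low price: (3)·(1/11) + (0)·(6/11) + (2)·(4/11) = 1.
medium price: (2)·(1/11) + (0)·(6/11) + (7)·(4/11) = 30/11.
high price: (4)·(1/11) + (7)·(6/11) + (1)·(4/11) = 50/11.
The best pure response is high price with expected payoff 50/11.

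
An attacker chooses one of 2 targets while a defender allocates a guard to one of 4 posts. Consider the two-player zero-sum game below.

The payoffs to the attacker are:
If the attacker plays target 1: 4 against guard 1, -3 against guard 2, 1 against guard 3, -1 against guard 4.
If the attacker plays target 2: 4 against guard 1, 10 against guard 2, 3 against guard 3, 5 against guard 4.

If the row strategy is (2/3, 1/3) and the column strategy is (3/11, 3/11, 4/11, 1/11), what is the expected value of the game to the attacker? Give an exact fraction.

71/33

Against (3/11, 3/11, 4/11, 1/11), each row's expected payoff is target 1: 6/11; target 2: 59/11.
Taking the (2/3, 1/3)-weighted average: (2/3)·(6/11) + (1/3)·(59/11) = 71/33.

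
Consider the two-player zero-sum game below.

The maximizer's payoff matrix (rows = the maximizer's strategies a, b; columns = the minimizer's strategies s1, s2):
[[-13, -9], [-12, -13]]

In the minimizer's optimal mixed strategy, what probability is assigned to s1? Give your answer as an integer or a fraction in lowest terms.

Row minima are -13 and -13, so the maximizer's maximin is -13; column maxima are -12 and -9, so the minimizer's minimax is -12. These differ, so the equilibrium is in mixed strategies.
Let the minimizer play s1 with probability q. The maximizer is indifferent when −13q − 9(1−q) = −12q − 13(1−q), giving q = 4/5.

4/5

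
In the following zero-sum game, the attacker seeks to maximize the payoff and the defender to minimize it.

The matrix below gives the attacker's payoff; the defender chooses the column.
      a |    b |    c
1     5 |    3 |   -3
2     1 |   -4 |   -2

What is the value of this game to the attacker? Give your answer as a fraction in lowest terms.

Column a is strictly dominated by b for the defender (it gives the attacker more in every row).
The remaining 2×2 game on (1, 2) × (b, c) has no saddle point. Let the attacker play 1 with probability p; indifference gives 3p − 4(1−p) = −3p − 2(1−p), so p = 1/4.
Similarly the defender's optimal q on b is 1/8, and the value is 3·(1/8) + (-3)·(7/8) = -9/4.

-9/4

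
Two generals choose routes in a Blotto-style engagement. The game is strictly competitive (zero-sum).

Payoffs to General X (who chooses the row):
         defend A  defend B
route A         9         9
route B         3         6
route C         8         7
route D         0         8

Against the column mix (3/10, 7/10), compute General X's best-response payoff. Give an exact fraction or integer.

route A: (9)·(3/10) + (9)·(7/10) = 9.
route B: (3)·(3/10) + (6)·(7/10) = 51/10.
route C: (8)·(3/10) + (7)·(7/10) = 73/10.
route D: (0)·(3/10) + (8)·(7/10) = 28/5.
The best pure response is route A with expected payoff 9.

9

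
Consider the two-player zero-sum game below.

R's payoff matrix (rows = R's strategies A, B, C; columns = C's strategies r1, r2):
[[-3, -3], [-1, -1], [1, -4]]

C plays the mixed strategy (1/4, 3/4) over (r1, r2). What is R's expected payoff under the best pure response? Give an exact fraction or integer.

-1

A: (-3)·(1/4) + (-3)·(3/4) = -3.
B: (-1)·(1/4) + (-1)·(3/4) = -1.
C: (1)·(1/4) + (-4)·(3/4) = -11/4.
The best pure response is B with expected payoff -1.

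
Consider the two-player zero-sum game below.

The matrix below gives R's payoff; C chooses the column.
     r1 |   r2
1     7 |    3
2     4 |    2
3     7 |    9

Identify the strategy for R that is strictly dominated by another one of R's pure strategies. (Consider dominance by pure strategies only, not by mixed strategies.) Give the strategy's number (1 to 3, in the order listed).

Compare 2 with 1: 7 > 4, 3 > 2.
So 1 strictly dominates 2 for R; 2 is strictly dominated.

2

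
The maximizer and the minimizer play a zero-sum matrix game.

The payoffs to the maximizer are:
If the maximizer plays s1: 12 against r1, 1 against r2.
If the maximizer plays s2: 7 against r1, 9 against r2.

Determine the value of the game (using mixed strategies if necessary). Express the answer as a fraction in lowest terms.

101/13

Row minima are 1 and 7, so the maximizer's maximin is 7; column maxima are 12 and 9, so the minimizer's minimax is 9. These differ, so the equilibrium is in mixed strategies.
Let the maximizer play s1 with probability p. The minimizer is indifferent when 12p + 7(1−p) = p + 9(1−p), giving p = 2/13.
Let the minimizer play r1 with probability q. The maximizer is indifferent when 12q + (1−q) = 7q + 9(1−q), giving q = 8/13.
The value is 12·(8/13) + (1)·(5/13) = 101/13.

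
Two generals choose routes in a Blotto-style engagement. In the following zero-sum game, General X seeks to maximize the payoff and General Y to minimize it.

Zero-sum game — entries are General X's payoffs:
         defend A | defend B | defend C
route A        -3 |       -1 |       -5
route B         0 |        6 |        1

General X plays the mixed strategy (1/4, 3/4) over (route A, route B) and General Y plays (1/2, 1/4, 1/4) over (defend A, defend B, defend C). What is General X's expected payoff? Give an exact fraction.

Against (1/2, 1/4, 1/4), each row's expected payoff is route A: -3; route B: 7/4.
Taking the (1/4, 3/4)-weighted average: (1/4)·(-3) + (3/4)·(7/4) = 9/16.

9/16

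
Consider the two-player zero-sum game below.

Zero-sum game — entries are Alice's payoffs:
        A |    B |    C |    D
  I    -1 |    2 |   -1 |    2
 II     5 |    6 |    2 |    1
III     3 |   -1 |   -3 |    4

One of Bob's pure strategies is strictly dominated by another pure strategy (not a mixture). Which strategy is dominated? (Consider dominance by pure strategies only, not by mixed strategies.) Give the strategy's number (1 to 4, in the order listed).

2

Bob prefers columns that give Alice less. Compare B with C: -1 < 2, 2 < 6, -3 < -1.
So C strictly dominates B for Bob; B is strictly dominated.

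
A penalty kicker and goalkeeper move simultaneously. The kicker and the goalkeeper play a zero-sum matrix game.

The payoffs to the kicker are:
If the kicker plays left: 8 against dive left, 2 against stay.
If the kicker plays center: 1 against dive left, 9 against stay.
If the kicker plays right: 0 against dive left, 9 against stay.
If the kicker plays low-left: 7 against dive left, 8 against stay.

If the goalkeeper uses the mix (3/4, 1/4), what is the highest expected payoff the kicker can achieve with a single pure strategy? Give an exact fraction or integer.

left: (8)·(3/4) + (2)·(1/4) = 13/2.
center: (1)·(3/4) + (9)·(1/4) = 3.
right: (0)·(3/4) + (9)·(1/4) = 9/4.
low-left: (7)·(3/4) + (8)·(1/4) = 29/4.
The best pure response is low-left with expected payoff 29/4.

29/4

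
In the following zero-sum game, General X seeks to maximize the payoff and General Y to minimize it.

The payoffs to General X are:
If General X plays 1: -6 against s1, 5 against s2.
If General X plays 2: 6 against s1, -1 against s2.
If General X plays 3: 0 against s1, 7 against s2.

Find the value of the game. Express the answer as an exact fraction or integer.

Row 1 is strictly dominated by row 3, so General X never plays it.
The remaining 2×2 game on (2, 3) × (s1, s2) has no saddle point. Let General X play 2 with probability p; indifference gives 6p = −p + 7(1−p), so p = 1/2.
Similarly General Y's optimal q on s1 is 4/7, and the value is 6·(4/7) + (-1)·(3/7) = 3.

3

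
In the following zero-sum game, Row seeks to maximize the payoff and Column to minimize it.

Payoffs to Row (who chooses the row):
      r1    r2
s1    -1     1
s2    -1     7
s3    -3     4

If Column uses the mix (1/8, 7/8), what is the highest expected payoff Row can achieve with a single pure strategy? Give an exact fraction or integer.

s1: (-1)·(1/8) + (1)·(7/8) = 3/4.
s2: (-1)·(1/8) + (7)·(7/8) = 6.
s3: (-3)·(1/8) + (4)·(7/8) = 25/8.
The best pure response is s2 with expected payoff 6.

6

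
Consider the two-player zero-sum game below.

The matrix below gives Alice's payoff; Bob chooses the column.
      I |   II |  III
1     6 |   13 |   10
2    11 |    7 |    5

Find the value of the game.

8

Column II is strictly dominated by III for Bob (it gives Alice more in every row).
The remaining 2×2 game on (1, 2) × (I, III) has no saddle point. Let Alice play 1 with probability p; indifference gives 6p + 11(1−p) = 10p + 5(1−p), so p = 3/5.
Similarly Bob's optimal q on I is 1/2, and the value is 6·(1/2) + (10)·(1/2) = 8.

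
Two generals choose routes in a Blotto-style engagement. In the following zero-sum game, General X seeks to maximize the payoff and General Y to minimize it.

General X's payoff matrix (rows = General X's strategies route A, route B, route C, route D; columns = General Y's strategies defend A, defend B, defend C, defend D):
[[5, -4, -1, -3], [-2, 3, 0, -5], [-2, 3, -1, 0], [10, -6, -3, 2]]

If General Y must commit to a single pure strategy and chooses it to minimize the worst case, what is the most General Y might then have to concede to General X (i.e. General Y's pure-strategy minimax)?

The worst case (largest entry) in each column is defend A: 10, defend B: 3, defend C: 0, defend D: 2.
The best (smallest) of these is 0.

0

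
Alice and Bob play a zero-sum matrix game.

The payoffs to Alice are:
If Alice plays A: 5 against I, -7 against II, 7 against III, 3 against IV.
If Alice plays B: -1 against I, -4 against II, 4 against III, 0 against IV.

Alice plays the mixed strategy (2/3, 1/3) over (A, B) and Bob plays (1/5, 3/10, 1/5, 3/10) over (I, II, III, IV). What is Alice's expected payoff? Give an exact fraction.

Against (1/5, 3/10, 1/5, 3/10), each row's expected payoff is A: 6/5; B: -3/5.
Taking the (2/3, 1/3)-weighted average: (2/3)·(6/5) + (1/3)·(-3/5) = 3/5.

3/5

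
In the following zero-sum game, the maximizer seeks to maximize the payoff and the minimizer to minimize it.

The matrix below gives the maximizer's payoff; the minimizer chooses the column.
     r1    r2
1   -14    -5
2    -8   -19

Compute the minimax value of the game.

Row minima are -14 and -19, so the maximizer's maximin is -14; column maxima are -8 and -5, so the minimizer's minimax is -8. These differ, so the equilibrium is in mixed strategies.
Let the maximizer play 1 with probability p. The minimizer is indifferent when −14p − 8(1−p) = −5p − 19(1−p), giving p = 11/20.
Let the minimizer play r1 with probability q. The maximizer is indifferent when −14q − 5(1−q) = −8q − 19(1−q), giving q = 7/10.
The value is -14·(7/10) + (-5)·(3/10) = -113/10.

-113/10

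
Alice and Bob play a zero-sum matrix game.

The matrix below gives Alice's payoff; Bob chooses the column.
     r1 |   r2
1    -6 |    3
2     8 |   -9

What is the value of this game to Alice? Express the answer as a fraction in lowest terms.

-15/13

Row minima are -6 and -9, so Alice's maximin is -6; column maxima are 8 and 3, so Bob's minimax is 3. These differ, so the equilibrium is in mixed strategies.
Let Alice play 1 with probability p. Bob is indifferent when −6p + 8(1−p) = 3p − 9(1−p), giving p = 17/26.
Let Bob play r1 with probability q. Alice is indifferent when −6q + 3(1−q) = 8q − 9(1−q), giving q = 6/13.
The value is -6·(6/13) + (3)·(7/13) = -15/13.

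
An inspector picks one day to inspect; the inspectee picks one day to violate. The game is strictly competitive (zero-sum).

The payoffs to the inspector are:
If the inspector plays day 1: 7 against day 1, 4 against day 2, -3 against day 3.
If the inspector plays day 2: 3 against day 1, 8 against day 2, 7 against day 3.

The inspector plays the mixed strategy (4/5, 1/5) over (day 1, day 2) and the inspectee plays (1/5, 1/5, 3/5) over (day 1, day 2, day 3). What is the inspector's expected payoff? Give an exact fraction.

8/5

Against (1/5, 1/5, 3/5), each row's expected payoff is day 1: 2/5; day 2: 32/5.
Taking the (4/5, 1/5)-weighted average: (4/5)·(2/5) + (1/5)·(32/5) = 8/5.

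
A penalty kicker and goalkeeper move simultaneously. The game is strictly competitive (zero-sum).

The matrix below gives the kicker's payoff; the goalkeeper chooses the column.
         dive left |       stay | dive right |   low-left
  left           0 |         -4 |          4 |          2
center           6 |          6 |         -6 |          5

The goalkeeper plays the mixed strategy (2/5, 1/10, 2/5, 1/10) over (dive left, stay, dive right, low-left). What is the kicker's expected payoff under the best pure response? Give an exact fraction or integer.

left: (0)·(2/5) + (-4)·(1/10) + (4)·(2/5) + (2)·(1/10) = 7/5.
center: (6)·(2/5) + (6)·(1/10) + (-6)·(2/5) + (5)·(1/10) = 11/10.
The best pure response is left with expected payoff 7/5.

7/5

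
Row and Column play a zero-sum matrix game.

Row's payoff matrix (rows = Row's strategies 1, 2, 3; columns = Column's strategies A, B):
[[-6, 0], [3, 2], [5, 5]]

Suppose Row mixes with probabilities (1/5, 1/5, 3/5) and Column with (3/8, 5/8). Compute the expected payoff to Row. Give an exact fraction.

Against (3/8, 5/8), each row's expected payoff is 1: -9/4; 2: 19/8; 3: 5.
Taking the (1/5, 1/5, 3/5)-weighted average: (1/5)·(-9/4) + (1/5)·(19/8) + (3/5)·(5) = 121/40.

121/40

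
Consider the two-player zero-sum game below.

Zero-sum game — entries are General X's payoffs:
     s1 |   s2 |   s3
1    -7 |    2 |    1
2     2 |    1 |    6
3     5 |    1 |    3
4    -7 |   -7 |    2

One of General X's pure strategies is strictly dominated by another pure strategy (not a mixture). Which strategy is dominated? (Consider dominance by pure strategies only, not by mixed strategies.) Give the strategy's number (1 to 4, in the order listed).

4

Compare 4 with 2: 2 > -7, 1 > -7, 6 > 2.
So 2 strictly dominates 4 for General X; 4 is strictly dominated.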